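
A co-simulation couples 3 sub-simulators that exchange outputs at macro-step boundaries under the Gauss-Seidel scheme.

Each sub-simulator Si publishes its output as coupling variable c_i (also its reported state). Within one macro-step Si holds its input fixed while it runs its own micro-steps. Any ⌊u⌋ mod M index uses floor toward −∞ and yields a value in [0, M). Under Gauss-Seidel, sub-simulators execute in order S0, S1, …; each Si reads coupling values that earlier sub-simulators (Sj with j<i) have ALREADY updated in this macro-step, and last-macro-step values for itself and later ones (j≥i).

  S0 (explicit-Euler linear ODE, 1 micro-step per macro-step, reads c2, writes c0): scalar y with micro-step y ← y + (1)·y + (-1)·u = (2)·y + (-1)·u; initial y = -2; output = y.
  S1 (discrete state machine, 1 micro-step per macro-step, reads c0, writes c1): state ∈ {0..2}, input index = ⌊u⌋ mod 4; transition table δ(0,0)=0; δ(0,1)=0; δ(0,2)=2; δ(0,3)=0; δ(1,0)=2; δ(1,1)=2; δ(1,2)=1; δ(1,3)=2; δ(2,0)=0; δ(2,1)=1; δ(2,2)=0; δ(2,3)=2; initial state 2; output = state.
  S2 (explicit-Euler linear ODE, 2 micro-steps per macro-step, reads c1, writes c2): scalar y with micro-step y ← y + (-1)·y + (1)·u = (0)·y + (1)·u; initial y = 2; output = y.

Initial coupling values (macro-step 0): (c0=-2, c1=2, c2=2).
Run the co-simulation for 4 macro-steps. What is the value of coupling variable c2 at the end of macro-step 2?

c2 at macro-step 2 = 0

macro 1: S0 reads c2=2 → after 1×micro: -6; S1 reads c0=-6 → after 1×micro: 0; S2 reads c1=0 → after 2×micro: 0 ⇒ (c0=-6, c1=0, c2=0)
macro 2: S0 reads c2=0 → after 1×micro: -12; S1 reads c0=-12 → after 1×micro: 0; S2 reads c1=0 → after 2×micro: 0 ⇒ (c0=-12, c1=0, c2=0)
macro 3: S0 reads c2=0 → after 1×micro: -24; S1 reads c0=-24 → after 1×micro: 0; S2 reads c1=0 → after 2×micro: 0 ⇒ (c0=-24, c1=0, c2=0)
macro 4: S0 reads c2=0 → after 1×micro: -48; S1 reads c0=-48 → after 1×micro: 0; S2 reads c1=0 → after 2×micro: 0 ⇒ (c0=-48, c1=0, c2=0)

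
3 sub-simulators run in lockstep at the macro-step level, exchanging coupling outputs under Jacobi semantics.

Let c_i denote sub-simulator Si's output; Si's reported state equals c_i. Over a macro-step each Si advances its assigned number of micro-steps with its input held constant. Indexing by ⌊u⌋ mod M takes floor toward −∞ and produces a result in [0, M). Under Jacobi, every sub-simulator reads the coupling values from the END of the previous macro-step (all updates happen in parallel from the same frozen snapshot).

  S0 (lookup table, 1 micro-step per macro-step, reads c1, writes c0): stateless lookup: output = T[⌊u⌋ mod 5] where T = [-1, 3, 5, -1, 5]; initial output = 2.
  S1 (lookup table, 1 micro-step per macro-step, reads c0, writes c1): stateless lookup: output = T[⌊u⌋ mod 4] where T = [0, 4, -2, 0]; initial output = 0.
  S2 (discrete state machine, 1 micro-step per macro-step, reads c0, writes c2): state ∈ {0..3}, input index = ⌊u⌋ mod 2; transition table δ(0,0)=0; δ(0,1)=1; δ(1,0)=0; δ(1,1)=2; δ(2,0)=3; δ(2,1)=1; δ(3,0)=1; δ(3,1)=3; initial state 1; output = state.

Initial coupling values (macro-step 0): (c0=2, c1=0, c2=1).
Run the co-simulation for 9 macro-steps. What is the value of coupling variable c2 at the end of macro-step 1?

macro 1: S0 reads c1=0 → after 1×micro: -1; S1 reads c0=2 → after 1×micro: -2; S2 reads c0=2 → after 1×micro: 0 ⇒ (c0=-1, c1=-2, c2=0)
macro 2: S0 reads c1=-2 → after 1×micro: -1; S1 reads c0=-1 → after 1×micro: 0; S2 reads c0=-1 → after 1×micro: 1 ⇒ (c0=-1, c1=0, c2=1)
macro 3: S0 reads c1=0 → after 1×micro: -1; S1 reads c0=-1 → after 1×micro: 0; S2 reads c0=-1 → after 1×micro: 2 ⇒ (c0=-1, c1=0, c2=2)
macro 4: S0 reads c1=0 → after 1×micro: -1; S1 reads c0=-1 → after 1×micro: 0; S2 reads c0=-1 → after 1×micro: 1 ⇒ (c0=-1, c1=0, c2=1)
macro 5: S0 reads c1=0 → after 1×micro: -1; S1 reads c0=-1 → after 1×micro: 0; S2 reads c0=-1 → after 1×micro: 2 ⇒ (c0=-1, c1=0, c2=2)
macro 6: S0 reads c1=0 → after 1×micro: -1; S1 reads c0=-1 → after 1×micro: 0; S2 reads c0=-1 → after 1×micro: 1 ⇒ (c0=-1, c1=0, c2=1)
macro 7: S0 reads c1=0 → after 1×micro: -1; S1 reads c0=-1 → after 1×micro: 0; S2 reads c0=-1 → after 1×micro: 2 ⇒ (c0=-1, c1=0, c2=2)
macro 8: S0 reads c1=0 → after 1×micro: -1; S1 reads c0=-1 → after 1×micro: 0; S2 reads c0=-1 → after 1×micro: 1 ⇒ (c0=-1, c1=0, c2=1)
macro 9: S0 reads c1=0 → after 1×micro: -1; S1 reads c0=-1 → after 1×micro: 0; S2 reads c0=-1 → after 1×micro: 2 ⇒ (c0=-1, c1=0, c2=2)

c2 at macro-step 1 = 0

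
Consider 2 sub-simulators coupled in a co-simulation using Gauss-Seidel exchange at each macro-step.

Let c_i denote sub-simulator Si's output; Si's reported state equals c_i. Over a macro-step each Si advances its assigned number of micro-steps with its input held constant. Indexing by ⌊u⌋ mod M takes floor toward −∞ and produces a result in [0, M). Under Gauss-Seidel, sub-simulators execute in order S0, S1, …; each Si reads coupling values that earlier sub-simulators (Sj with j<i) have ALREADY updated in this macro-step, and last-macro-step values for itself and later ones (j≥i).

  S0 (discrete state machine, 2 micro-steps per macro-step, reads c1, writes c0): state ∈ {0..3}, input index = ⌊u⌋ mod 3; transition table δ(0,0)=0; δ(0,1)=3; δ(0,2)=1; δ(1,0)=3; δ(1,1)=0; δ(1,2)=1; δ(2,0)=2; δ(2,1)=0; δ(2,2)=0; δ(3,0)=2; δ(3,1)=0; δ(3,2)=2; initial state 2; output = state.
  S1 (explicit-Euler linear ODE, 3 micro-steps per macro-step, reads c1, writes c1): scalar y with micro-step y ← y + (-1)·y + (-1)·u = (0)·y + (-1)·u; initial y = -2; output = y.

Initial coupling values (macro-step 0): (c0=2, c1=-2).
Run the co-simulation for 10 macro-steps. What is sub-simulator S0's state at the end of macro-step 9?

S0 state at macro-step 9 = 3

macro 1: S0 reads c1=-2 → after 2×micro: 3; S1 reads c1=-2 → after 3×micro: 2 ⇒ (c0=3, c1=2)
macro 2: S0 reads c1=2 → after 2×micro: 0; S1 reads c1=2 → after 3×micro: -2 ⇒ (c0=0, c1=-2)
macro 3: S0 reads c1=-2 → after 2×micro: 0; S1 reads c1=-2 → after 3×micro: 2 ⇒ (c0=0, c1=2)
macro 4: S0 reads c1=2 → after 2×micro: 1; S1 reads c1=2 → after 3×micro: -2 ⇒ (c0=1, c1=-2)
macro 5: S0 reads c1=-2 → after 2×micro: 3; S1 reads c1=-2 → after 3×micro: 2 ⇒ (c0=3, c1=2)
macro 6: S0 reads c1=2 → after 2×micro: 0; S1 reads c1=2 → after 3×micro: -2 ⇒ (c0=0, c1=-2)
macro 7: S0 reads c1=-2 → after 2×micro: 0; S1 reads c1=-2 → after 3×micro: 2 ⇒ (c0=0, c1=2)
macro 8: S0 reads c1=2 → after 2×micro: 1; S1 reads c1=2 → after 3×micro: -2 ⇒ (c0=1, c1=-2)
macro 9: S0 reads c1=-2 → after 2×micro: 3; S1 reads c1=-2 → after 3×micro: 2 ⇒ (c0=3, c1=2)
macro 10: S0 reads c1=2 → after 2×micro: 0; S1 reads c1=2 → after 3×micro: -2 ⇒ (c0=0, c1=-2)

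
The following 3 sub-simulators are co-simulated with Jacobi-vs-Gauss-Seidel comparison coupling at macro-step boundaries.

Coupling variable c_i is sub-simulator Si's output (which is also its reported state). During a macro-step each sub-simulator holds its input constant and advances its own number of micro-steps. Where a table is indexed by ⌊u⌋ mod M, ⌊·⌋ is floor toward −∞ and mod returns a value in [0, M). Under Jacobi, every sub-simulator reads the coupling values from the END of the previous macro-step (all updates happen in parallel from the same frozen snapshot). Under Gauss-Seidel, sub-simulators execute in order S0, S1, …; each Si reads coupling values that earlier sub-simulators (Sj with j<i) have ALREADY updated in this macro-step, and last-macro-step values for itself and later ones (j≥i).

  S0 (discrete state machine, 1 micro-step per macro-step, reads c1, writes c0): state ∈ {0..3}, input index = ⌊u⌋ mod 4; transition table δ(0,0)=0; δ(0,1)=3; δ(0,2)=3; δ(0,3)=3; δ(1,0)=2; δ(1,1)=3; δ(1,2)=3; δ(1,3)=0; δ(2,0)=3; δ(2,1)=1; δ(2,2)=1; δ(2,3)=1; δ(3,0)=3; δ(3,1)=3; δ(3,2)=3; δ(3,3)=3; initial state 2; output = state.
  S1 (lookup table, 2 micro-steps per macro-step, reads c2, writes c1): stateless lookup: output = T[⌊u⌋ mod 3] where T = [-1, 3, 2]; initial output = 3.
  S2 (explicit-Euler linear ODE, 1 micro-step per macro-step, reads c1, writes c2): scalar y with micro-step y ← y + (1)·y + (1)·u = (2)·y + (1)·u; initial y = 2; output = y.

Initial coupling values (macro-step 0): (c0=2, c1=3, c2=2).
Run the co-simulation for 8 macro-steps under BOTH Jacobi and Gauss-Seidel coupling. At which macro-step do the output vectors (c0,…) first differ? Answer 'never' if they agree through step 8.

first divergence at macro-step: 1

[Jacobi] macro 1: S0 reads c1=3 → after 1×micro: 1; S1 reads c2=2 → after 2×micro: 2; S2 reads c1=3 → after 1×micro: 7 ⇒ (c0=1, c1=2, c2=7)
[Jacobi] macro 2: S0 reads c1=2 → after 1×micro: 3; S1 reads c2=7 → after 2×micro: 3; S2 reads c1=2 → after 1×micro: 16 ⇒ (c0=3, c1=3, c2=16)
[Jacobi] macro 3: S0 reads c1=3 → after 1×micro: 3; S1 reads c2=16 → after 2×micro: 3; S2 reads c1=3 → after 1×micro: 35 ⇒ (c0=3, c1=3, c2=35)
[Jacobi] macro 4: S0 reads c1=3 → after 1×micro: 3; S1 reads c2=35 → after 2×micro: 2; S2 reads c1=3 → after 1×micro: 73 ⇒ (c0=3, c1=2, c2=73)
[Jacobi] macro 5: S0 reads c1=2 → after 1×micro: 3; S1 reads c2=73 → after 2×micro: 3; S2 reads c1=2 → after 1×micro: 148 ⇒ (c0=3, c1=3, c2=148)
[Jacobi] macro 6: S0 reads c1=3 → after 1×micro: 3; S1 reads c2=148 → after 2×micro: 3; S2 reads c1=3 → after 1×micro: 299 ⇒ (c0=3, c1=3, c2=299)
[Jacobi] macro 7: S0 reads c1=3 → after 1×micro: 3; S1 reads c2=299 → after 2×micro: 2; S2 reads c1=3 → after 1×micro: 601 ⇒ (c0=3, c1=2, c2=601)
[Jacobi] macro 8: S0 reads c1=2 → after 1×micro: 3; S1 reads c2=601 → after 2×micro: 3; S2 reads c1=2 → after 1×micro: 1204 ⇒ (c0=3, c1=3, c2=1204)
[Gauss-Seidel] macro 1: S0 reads c1=3 → after 1×micro: 1; S1 reads c2=2 → after 2×micro: 2; S2 reads c1=2 → after 1×micro: 6 ⇒ (c0=1, c1=2, c2=6)
[Gauss-Seidel] macro 2: S0 reads c1=2 → after 1×micro: 3; S1 reads c2=6 → after 2×micro: -1; S2 reads c1=-1 → after 1×micro: 11 ⇒ (c0=3, c1=-1, c2=11)
[Gauss-Seidel] macro 3: S0 reads c1=-1 → after 1×micro: 3; S1 reads c2=11 → after 2×micro: 2; S2 reads c1=2 → after 1×micro: 24 ⇒ (c0=3, c1=2, c2=24)
[Gauss-Seidel] macro 4: S0 reads c1=2 → after 1×micro: 3; S1 reads c2=24 → after 2×micro: -1; S2 reads c1=-1 → after 1×micro: 47 ⇒ (c0=3, c1=-1, c2=47)
[Gauss-Seidel] macro 5: S0 reads c1=-1 → after 1×micro: 3; S1 reads c2=47 → after 2×micro: 2; S2 reads c1=2 → after 1×micro: 96 ⇒ (c0=3, c1=2, c2=96)
[Gauss-Seidel] macro 6: S0 reads c1=2 → after 1×micro: 3; S1 reads c2=96 → after 2×micro: -1; S2 reads c1=-1 → after 1×micro: 191 ⇒ (c0=3, c1=-1, c2=191)
[Gauss-Seidel] macro 7: S0 reads c1=-1 → after 1×micro: 3; S1 reads c2=191 → after 2×micro: 2; S2 reads c1=2 → after 1×micro: 384 ⇒ (c0=3, c1=2, c2=384)
[Gauss-Seidel] macro 8: S0 reads c1=2 → after 1×micro: 3; S1 reads c2=384 → after 2×micro: -1; S2 reads c1=-1 → after 1×micro: 767 ⇒ (c0=3, c1=-1, c2=767)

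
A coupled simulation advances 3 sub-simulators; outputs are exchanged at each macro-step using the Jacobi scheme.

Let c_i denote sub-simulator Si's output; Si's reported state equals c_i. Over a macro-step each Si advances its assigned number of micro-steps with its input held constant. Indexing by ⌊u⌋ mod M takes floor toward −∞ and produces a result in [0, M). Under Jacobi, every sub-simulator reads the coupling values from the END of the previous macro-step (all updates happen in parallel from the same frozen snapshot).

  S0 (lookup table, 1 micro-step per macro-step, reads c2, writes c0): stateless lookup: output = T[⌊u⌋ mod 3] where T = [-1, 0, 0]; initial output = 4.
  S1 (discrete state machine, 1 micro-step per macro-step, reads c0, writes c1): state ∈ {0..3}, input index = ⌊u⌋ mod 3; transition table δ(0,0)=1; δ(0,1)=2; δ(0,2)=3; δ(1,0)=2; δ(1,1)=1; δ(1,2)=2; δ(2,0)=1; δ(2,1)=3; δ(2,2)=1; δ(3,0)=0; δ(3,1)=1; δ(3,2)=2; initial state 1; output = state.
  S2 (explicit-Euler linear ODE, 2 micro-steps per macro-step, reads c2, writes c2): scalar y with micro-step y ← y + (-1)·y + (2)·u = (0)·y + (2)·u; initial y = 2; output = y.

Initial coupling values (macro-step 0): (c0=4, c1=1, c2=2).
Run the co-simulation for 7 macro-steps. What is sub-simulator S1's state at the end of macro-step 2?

macro 1: S0 reads c2=2 → after 1×micro: 0; S1 reads c0=4 → after 1×micro: 1; S2 reads c2=2 → after 2×micro: 4 ⇒ (c0=0, c1=1, c2=4)
macro 2: S0 reads c2=4 → after 1×micro: 0; S1 reads c0=0 → after 1×micro: 2; S2 reads c2=4 → after 2×micro: 8 ⇒ (c0=0, c1=2, c2=8)
macro 3: S0 reads c2=8 → after 1×micro: 0; S1 reads c0=0 → after 1×micro: 1; S2 reads c2=8 → after 2×micro: 16 ⇒ (c0=0, c1=1, c2=16)
macro 4: S0 reads c2=16 → after 1×micro: 0; S1 reads c0=0 → after 1×micro: 2; S2 reads c2=16 → after 2×micro: 32 ⇒ (c0=0, c1=2, c2=32)
macro 5: S0 reads c2=32 → after 1×micro: 0; S1 reads c0=0 → after 1×micro: 1; S2 reads c2=32 → after 2×micro: 64 ⇒ (c0=0, c1=1, c2=64)
macro 6: S0 reads c2=64 → after 1×micro: 0; S1 reads c0=0 → after 1×micro: 2; S2 reads c2=64 → after 2×micro: 128 ⇒ (c0=0, c1=2, c2=128)
macro 7: S0 reads c2=128 → after 1×micro: 0; S1 reads c0=0 → after 1×micro: 1; S2 reads c2=128 → after 2×micro: 256 ⇒ (c0=0, c1=1, c2=256)

S1 state at macro-step 2 = 2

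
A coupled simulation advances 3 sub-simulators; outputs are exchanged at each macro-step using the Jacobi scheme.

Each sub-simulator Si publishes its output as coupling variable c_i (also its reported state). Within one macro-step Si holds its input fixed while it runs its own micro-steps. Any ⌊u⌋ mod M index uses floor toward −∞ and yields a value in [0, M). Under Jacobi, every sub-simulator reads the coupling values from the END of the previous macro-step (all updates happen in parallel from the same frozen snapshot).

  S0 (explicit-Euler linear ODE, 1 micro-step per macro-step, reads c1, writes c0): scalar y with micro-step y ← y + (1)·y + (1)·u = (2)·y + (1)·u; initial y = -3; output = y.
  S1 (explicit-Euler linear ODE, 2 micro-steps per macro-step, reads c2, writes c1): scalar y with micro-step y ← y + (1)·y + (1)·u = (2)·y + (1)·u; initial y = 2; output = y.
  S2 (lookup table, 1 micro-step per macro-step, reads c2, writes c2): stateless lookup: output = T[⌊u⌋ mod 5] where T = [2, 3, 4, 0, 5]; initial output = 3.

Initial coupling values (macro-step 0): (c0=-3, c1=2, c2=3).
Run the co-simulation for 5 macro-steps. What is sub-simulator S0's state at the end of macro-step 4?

S0 state at macro-step 4 = 450

macro 1: S0 reads c1=2 → after 1×micro: -4; S1 reads c2=3 → after 2×micro: 17; S2 reads c2=3 → after 1×micro: 0 ⇒ (c0=-4, c1=17, c2=0)
macro 2: S0 reads c1=17 → after 1×micro: 9; S1 reads c2=0 → after 2×micro: 68; S2 reads c2=0 → after 1×micro: 2 ⇒ (c0=9, c1=68, c2=2)
macro 3: S0 reads c1=68 → after 1×micro: 86; S1 reads c2=2 → after 2×micro: 278; S2 reads c2=2 → after 1×micro: 4 ⇒ (c0=86, c1=278, c2=4)
macro 4: S0 reads c1=278 → after 1×micro: 450; S1 reads c2=4 → after 2×micro: 1124; S2 reads c2=4 → after 1×micro: 5 ⇒ (c0=450, c1=1124, c2=5)
macro 5: S0 reads c1=1124 → after 1×micro: 2024; S1 reads c2=5 → after 2×micro: 4511; S2 reads c2=5 → after 1×micro: 2 ⇒ (c0=2024, c1=4511, c2=2)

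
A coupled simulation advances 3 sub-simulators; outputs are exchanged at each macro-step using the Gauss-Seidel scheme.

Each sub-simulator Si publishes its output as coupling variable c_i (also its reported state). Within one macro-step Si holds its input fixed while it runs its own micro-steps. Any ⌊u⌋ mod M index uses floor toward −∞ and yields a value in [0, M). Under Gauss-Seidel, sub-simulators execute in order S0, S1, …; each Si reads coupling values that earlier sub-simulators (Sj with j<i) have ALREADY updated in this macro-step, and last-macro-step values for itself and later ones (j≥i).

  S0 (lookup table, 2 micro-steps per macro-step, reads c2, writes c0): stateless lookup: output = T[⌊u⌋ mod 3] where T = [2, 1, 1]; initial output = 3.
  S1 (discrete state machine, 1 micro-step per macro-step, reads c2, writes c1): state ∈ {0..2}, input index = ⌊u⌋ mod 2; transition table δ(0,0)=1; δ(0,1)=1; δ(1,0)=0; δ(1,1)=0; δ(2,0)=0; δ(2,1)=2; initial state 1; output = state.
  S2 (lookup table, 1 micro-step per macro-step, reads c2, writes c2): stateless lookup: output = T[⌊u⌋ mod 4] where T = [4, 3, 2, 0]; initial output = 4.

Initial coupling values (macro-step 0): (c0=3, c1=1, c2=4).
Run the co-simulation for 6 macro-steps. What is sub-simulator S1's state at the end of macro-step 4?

S1 state at macro-step 4 = 1

macro 1: S0 reads c2=4 → after 2×micro: 1; S1 reads c2=4 → after 1×micro: 0; S2 reads c2=4 → after 1×micro: 4 ⇒ (c0=1, c1=0, c2=4)
macro 2: S0 reads c2=4 → after 2×micro: 1; S1 reads c2=4 → after 1×micro: 1; S2 reads c2=4 → after 1×micro: 4 ⇒ (c0=1, c1=1, c2=4)
macro 3: S0 reads c2=4 → after 2×micro: 1; S1 reads c2=4 → after 1×micro: 0; S2 reads c2=4 → after 1×micro: 4 ⇒ (c0=1, c1=0, c2=4)
macro 4: S0 reads c2=4 → after 2×micro: 1; S1 reads c2=4 → after 1×micro: 1; S2 reads c2=4 → after 1×micro: 4 ⇒ (c0=1, c1=1, c2=4)
macro 5: S0 reads c2=4 → after 2×micro: 1; S1 reads c2=4 → after 1×micro: 0; S2 reads c2=4 → after 1×micro: 4 ⇒ (c0=1, c1=0, c2=4)
macro 6: S0 reads c2=4 → after 2×micro: 1; S1 reads c2=4 → after 1×micro: 1; S2 reads c2=4 → after 1×micro: 4 ⇒ (c0=1, c1=1, c2=4)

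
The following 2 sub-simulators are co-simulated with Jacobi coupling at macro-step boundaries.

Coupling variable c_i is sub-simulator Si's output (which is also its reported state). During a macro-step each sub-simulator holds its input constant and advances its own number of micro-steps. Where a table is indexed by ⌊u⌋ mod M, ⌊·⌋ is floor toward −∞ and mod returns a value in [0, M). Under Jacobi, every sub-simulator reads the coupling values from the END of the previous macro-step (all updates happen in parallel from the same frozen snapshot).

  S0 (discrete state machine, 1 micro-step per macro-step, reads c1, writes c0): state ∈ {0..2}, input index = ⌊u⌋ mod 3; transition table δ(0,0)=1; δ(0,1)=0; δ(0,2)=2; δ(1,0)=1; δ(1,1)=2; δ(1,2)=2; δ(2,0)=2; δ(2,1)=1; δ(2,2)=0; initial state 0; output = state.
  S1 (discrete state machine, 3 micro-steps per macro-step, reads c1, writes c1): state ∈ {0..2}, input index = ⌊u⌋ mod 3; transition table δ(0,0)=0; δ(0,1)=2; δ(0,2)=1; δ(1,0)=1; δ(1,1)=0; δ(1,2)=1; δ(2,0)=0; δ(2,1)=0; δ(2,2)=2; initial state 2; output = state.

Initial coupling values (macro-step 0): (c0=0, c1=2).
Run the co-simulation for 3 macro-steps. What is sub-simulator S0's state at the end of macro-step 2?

S0 state at macro-step 2 = 0

macro 1: S0 reads c1=2 → after 1×micro: 2; S1 reads c1=2 → after 3×micro: 2 ⇒ (c0=2, c1=2)
macro 2: S0 reads c1=2 → after 1×micro: 0; S1 reads c1=2 → after 3×micro: 2 ⇒ (c0=0, c1=2)
macro 3: S0 reads c1=2 → after 1×micro: 2; S1 reads c1=2 → after 3×micro: 2 ⇒ (c0=2, c1=2)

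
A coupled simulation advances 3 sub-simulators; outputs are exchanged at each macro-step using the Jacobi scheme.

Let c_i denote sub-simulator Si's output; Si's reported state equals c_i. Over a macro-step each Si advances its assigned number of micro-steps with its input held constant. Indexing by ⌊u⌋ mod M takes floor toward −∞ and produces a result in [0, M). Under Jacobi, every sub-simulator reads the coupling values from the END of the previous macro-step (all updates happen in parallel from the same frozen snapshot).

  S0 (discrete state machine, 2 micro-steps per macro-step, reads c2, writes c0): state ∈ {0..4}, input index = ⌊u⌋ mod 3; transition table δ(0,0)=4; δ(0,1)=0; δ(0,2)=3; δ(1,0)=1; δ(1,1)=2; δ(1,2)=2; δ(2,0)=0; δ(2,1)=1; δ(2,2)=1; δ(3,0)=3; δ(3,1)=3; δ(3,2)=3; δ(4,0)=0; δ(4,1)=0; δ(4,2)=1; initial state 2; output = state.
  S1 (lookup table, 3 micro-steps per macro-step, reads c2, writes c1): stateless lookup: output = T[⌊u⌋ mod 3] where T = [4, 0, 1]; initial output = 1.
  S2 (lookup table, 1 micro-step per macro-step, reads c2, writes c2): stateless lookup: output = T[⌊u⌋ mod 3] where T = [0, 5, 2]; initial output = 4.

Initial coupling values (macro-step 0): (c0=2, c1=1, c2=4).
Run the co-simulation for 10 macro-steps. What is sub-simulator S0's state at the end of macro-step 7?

S0 state at macro-step 7 = 2

macro 1: S0 reads c2=4 → after 2×micro: 2; S1 reads c2=4 → after 3×micro: 0; S2 reads c2=4 → after 1×micro: 5 ⇒ (c0=2, c1=0, c2=5)
macro 2: S0 reads c2=5 → after 2×micro: 2; S1 reads c2=5 → after 3×micro: 1; S2 reads c2=5 → after 1×micro: 2 ⇒ (c0=2, c1=1, c2=2)
macro 3: S0 reads c2=2 → after 2×micro: 2; S1 reads c2=2 → after 3×micro: 1; S2 reads c2=2 → after 1×micro: 2 ⇒ (c0=2, c1=1, c2=2)
macro 4: S0 reads c2=2 → after 2×micro: 2; S1 reads c2=2 → after 3×micro: 1; S2 reads c2=2 → after 1×micro: 2 ⇒ (c0=2, c1=1, c2=2)
macro 5: S0 reads c2=2 → after 2×micro: 2; S1 reads c2=2 → after 3×micro: 1; S2 reads c2=2 → after 1×micro: 2 ⇒ (c0=2, c1=1, c2=2)
macro 6: S0 reads c2=2 → after 2×micro: 2; S1 reads c2=2 → after 3×micro: 1; S2 reads c2=2 → after 1×micro: 2 ⇒ (c0=2, c1=1, c2=2)
macro 7: S0 reads c2=2 → after 2×micro: 2; S1 reads c2=2 → after 3×micro: 1; S2 reads c2=2 → after 1×micro: 2 ⇒ (c0=2, c1=1, c2=2)
macro 8: S0 reads c2=2 → after 2×micro: 2; S1 reads c2=2 → after 3×micro: 1; S2 reads c2=2 → after 1×micro: 2 ⇒ (c0=2, c1=1, c2=2)
macro 9: S0 reads c2=2 → after 2×micro: 2; S1 reads c2=2 → after 3×micro: 1; S2 reads c2=2 → after 1×micro: 2 ⇒ (c0=2, c1=1, c2=2)
macro 10: S0 reads c2=2 → after 2×micro: 2; S1 reads c2=2 → after 3×micro: 1; S2 reads c2=2 → after 1×micro: 2 ⇒ (c0=2, c1=1, c2=2)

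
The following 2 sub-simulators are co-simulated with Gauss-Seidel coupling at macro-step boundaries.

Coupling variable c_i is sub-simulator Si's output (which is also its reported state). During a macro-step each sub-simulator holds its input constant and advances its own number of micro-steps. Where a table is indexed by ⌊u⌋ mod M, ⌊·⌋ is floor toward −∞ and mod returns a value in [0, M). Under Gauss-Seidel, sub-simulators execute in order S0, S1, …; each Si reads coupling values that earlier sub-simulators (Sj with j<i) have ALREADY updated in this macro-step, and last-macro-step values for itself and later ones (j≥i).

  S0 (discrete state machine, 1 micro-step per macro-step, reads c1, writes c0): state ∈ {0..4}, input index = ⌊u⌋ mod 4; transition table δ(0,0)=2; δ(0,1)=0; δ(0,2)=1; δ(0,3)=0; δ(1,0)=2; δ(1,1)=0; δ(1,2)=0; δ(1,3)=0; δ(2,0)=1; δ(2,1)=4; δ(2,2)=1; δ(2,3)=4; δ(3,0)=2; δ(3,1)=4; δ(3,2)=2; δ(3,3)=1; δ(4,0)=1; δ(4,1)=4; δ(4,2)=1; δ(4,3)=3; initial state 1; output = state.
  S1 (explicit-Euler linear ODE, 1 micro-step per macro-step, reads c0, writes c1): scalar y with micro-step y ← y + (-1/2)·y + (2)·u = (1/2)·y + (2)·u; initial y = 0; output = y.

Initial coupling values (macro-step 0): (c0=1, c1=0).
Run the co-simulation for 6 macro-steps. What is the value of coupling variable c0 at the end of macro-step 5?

macro 1: S0 reads c1=0 → after 1×micro: 2; S1 reads c0=2 → after 1×micro: 4 ⇒ (c0=2, c1=4)
macro 2: S0 reads c1=4 → after 1×micro: 1; S1 reads c0=1 → after 1×micro: 4 ⇒ (c0=1, c1=4)
macro 3: S0 reads c1=4 → after 1×micro: 2; S1 reads c0=2 → after 1×micro: 6 ⇒ (c0=2, c1=6)
macro 4: S0 reads c1=6 → after 1×micro: 1; S1 reads c0=1 → after 1×micro: 5 ⇒ (c0=1, c1=5)
macro 5: S0 reads c1=5 → after 1×micro: 0; S1 reads c0=0 → after 1×micro: 5/2 ⇒ (c0=0, c1=5/2)
macro 6: S0 reads c1=5/2 → after 1×micro: 1; S1 reads c0=1 → after 1×micro: 13/4 ⇒ (c0=1, c1=13/4)

c0 at macro-step 5 = 0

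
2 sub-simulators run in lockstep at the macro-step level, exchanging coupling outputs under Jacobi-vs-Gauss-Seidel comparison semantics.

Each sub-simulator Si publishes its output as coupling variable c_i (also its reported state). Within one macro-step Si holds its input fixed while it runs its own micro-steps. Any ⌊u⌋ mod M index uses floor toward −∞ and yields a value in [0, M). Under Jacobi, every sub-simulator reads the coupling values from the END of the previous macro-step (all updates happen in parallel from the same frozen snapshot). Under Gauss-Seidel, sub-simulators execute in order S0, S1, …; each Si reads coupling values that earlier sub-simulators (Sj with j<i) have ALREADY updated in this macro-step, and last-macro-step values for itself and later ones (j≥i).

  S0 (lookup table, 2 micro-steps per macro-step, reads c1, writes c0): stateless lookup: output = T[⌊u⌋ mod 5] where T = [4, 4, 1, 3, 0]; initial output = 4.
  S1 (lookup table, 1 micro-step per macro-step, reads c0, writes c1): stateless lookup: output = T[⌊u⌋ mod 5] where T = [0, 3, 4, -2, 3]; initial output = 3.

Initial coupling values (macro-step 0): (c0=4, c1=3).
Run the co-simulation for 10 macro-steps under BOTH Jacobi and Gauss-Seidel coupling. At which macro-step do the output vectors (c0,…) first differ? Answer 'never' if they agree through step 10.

[Jacobi] macro 1: S0 reads c1=3 → after 2×micro: 3; S1 reads c0=4 → after 1×micro: 3 ⇒ (c0=3, c1=3)
[Jacobi] macro 2: S0 reads c1=3 → after 2×micro: 3; S1 reads c0=3 → after 1×micro: -2 ⇒ (c0=3, c1=-2)
[Jacobi] macro 3: S0 reads c1=-2 → after 2×micro: 3; S1 reads c0=3 → after 1×micro: -2 ⇒ (c0=3, c1=-2)
[Jacobi] macro 4: S0 reads c1=-2 → after 2×micro: 3; S1 reads c0=3 → after 1×micro: -2 ⇒ (c0=3, c1=-2)
[Jacobi] macro 5: S0 reads c1=-2 → after 2×micro: 3; S1 reads c0=3 → after 1×micro: -2 ⇒ (c0=3, c1=-2)
[Jacobi] macro 6: S0 reads c1=-2 → after 2×micro: 3; S1 reads c0=3 → after 1×micro: -2 ⇒ (c0=3, c1=-2)
[Jacobi] macro 7: S0 reads c1=-2 → after 2×micro: 3; S1 reads c0=3 → after 1×micro: -2 ⇒ (c0=3, c1=-2)
[Jacobi] macro 8: S0 reads c1=-2 → after 2×micro: 3; S1 reads c0=3 → after 1×micro: -2 ⇒ (c0=3, c1=-2)
[Jacobi] macro 9: S0 reads c1=-2 → after 2×micro: 3; S1 reads c0=3 → after 1×micro: -2 ⇒ (c0=3, c1=-2)
[Jacobi] macro 10: S0 reads c1=-2 → after 2×micro: 3; S1 reads c0=3 → after 1×micro: -2 ⇒ (c0=3, c1=-2)
[Gauss-Seidel] macro 1: S0 reads c1=3 → after 2×micro: 3; S1 reads c0=3 → after 1×micro: -2 ⇒ (c0=3, c1=-2)
[Gauss-Seidel] macro 2: S0 reads c1=-2 → after 2×micro: 3; S1 reads c0=3 → after 1×micro: -2 ⇒ (c0=3, c1=-2)
[Gauss-Seidel] macro 3: S0 reads c1=-2 → after 2×micro: 3; S1 reads c0=3 → after 1×micro: -2 ⇒ (c0=3, c1=-2)
[Gauss-Seidel] macro 4: S0 reads c1=-2 → after 2×micro: 3; S1 reads c0=3 → after 1×micro: -2 ⇒ (c0=3, c1=-2)
[Gauss-Seidel] macro 5: S0 reads c1=-2 → after 2×micro: 3; S1 reads c0=3 → after 1×micro: -2 ⇒ (c0=3, c1=-2)
[Gauss-Seidel] macro 6: S0 reads c1=-2 → after 2×micro: 3; S1 reads c0=3 → after 1×micro: -2 ⇒ (c0=3, c1=-2)
[Gauss-Seidel] macro 7: S0 reads c1=-2 → after 2×micro: 3; S1 reads c0=3 → after 1×micro: -2 ⇒ (c0=3, c1=-2)
[Gauss-Seidel] macro 8: S0 reads c1=-2 → after 2×micro: 3; S1 reads c0=3 → after 1×micro: -2 ⇒ (c0=3, c1=-2)
[Gauss-Seidel] macro 9: S0 reads c1=-2 → after 2×micro: 3; S1 reads c0=3 → after 1×micro: -2 ⇒ (c0=3, c1=-2)
[Gauss-Seidel] macro 10: S0 reads c1=-2 → after 2×micro: 3; S1 reads c0=3 → after 1×micro: -2 ⇒ (c0=3, c1=-2)

first divergence at macro-step: 1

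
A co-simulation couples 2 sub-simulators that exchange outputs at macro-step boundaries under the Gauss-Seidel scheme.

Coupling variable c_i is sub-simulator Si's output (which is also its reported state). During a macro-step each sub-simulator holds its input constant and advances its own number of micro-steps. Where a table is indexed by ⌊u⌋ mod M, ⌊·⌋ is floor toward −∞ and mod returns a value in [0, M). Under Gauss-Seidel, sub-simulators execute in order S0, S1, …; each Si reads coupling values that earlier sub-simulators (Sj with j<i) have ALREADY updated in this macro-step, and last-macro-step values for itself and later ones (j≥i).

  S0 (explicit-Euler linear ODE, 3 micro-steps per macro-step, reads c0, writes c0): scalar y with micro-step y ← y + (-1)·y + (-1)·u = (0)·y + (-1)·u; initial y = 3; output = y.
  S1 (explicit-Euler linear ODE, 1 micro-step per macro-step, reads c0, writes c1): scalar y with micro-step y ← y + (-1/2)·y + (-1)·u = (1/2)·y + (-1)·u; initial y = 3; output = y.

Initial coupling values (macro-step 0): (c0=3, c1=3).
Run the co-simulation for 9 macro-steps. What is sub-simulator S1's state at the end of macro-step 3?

macro 1: S0 reads c0=3 → after 3×micro: -3; S1 reads c0=-3 → after 1×micro: 9/2 ⇒ (c0=-3, c1=9/2)
macro 2: S0 reads c0=-3 → after 3×micro: 3; S1 reads c0=3 → after 1×micro: -3/4 ⇒ (c0=3, c1=-3/4)
macro 3: S0 reads c0=3 → after 3×micro: -3; S1 reads c0=-3 → after 1×micro: 21/8 ⇒ (c0=-3, c1=21/8)
macro 4: S0 reads c0=-3 → after 3×micro: 3; S1 reads c0=3 → after 1×micro: -27/16 ⇒ (c0=3, c1=-27/16)
macro 5: S0 reads c0=3 → after 3×micro: -3; S1 reads c0=-3 → after 1×micro: 69/32 ⇒ (c0=-3, c1=69/32)
macro 6: S0 reads c0=-3 → after 3×micro: 3; S1 reads c0=3 → after 1×micro: -123/64 ⇒ (c0=3, c1=-123/64)
macro 7: S0 reads c0=3 → after 3×micro: -3; S1 reads c0=-3 → after 1×micro: 261/128 ⇒ (c0=-3, c1=261/128)
macro 8: S0 reads c0=-3 → after 3×micro: 3; S1 reads c0=3 → after 1×micro: -507/256 ⇒ (c0=3, c1=-507/256)
macro 9: S0 reads c0=3 → after 3×micro: -3; S1 reads c0=-3 → after 1×micro: 1029/512 ⇒ (c0=-3, c1=1029/512)

S1 state at macro-step 3 = 21/8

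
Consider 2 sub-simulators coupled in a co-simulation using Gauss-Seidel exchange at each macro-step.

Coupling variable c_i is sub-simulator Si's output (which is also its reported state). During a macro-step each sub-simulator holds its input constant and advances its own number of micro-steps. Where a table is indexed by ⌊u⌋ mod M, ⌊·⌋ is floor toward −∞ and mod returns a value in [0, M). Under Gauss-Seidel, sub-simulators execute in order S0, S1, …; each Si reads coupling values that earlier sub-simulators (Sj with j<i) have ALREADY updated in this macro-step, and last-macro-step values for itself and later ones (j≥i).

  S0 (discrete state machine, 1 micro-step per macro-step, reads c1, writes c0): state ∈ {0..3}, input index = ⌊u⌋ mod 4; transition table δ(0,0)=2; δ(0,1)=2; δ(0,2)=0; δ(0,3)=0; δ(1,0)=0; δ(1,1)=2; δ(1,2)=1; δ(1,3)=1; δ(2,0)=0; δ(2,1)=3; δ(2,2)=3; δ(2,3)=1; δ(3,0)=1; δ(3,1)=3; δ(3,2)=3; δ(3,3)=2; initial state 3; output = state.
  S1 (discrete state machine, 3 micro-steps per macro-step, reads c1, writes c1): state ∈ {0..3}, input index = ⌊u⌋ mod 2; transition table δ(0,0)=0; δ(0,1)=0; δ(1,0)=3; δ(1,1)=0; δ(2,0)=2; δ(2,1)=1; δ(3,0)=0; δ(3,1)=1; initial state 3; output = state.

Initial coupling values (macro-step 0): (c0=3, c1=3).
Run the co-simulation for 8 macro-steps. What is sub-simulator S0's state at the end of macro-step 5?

macro 1: S0 reads c1=3 → after 1×micro: 2; S1 reads c1=3 → after 3×micro: 0 ⇒ (c0=2, c1=0)
macro 2: S0 reads c1=0 → after 1×micro: 0; S1 reads c1=0 → after 3×micro: 0 ⇒ (c0=0, c1=0)
macro 3: S0 reads c1=0 → after 1×micro: 2; S1 reads c1=0 → after 3×micro: 0 ⇒ (c0=2, c1=0)
macro 4: S0 reads c1=0 → after 1×micro: 0; S1 reads c1=0 → after 3×micro: 0 ⇒ (c0=0, c1=0)
macro 5: S0 reads c1=0 → after 1×micro: 2; S1 reads c1=0 → after 3×micro: 0 ⇒ (c0=2, c1=0)
macro 6: S0 reads c1=0 → after 1×micro: 0; S1 reads c1=0 → after 3×micro: 0 ⇒ (c0=0, c1=0)
macro 7: S0 reads c1=0 → after 1×micro: 2; S1 reads c1=0 → after 3×micro: 0 ⇒ (c0=2, c1=0)
macro 8: S0 reads c1=0 → after 1×micro: 0; S1 reads c1=0 → after 3×micro: 0 ⇒ (c0=0, c1=0)

S0 state at macro-step 5 = 2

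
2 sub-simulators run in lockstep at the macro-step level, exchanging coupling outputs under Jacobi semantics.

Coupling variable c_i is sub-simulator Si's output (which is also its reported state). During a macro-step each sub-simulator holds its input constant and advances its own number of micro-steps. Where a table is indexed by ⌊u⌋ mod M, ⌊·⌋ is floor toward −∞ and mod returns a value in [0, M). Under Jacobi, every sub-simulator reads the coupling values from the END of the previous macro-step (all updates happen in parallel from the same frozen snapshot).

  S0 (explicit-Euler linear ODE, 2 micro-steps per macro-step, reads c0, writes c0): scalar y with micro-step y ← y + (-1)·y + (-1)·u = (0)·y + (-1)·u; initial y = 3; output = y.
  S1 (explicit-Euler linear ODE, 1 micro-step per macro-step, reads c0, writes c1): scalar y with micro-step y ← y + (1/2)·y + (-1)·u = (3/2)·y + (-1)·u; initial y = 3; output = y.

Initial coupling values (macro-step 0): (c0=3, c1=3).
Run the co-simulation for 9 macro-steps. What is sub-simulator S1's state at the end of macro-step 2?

macro 1: S0 reads c0=3 → after 2×micro: -3; S1 reads c0=3 → after 1×micro: 3/2 ⇒ (c0=-3, c1=3/2)
macro 2: S0 reads c0=-3 → after 2×micro: 3; S1 reads c0=-3 → after 1×micro: 21/4 ⇒ (c0=3, c1=21/4)
macro 3: S0 reads c0=3 → after 2×micro: -3; S1 reads c0=3 → after 1×micro: 39/8 ⇒ (c0=-3, c1=39/8)
macro 4: S0 reads c0=-3 → after 2×micro: 3; S1 reads c0=-3 → after 1×micro: 165/16 ⇒ (c0=3, c1=165/16)
macro 5: S0 reads c0=3 → after 2×micro: -3; S1 reads c0=3 → after 1×micro: 399/32 ⇒ (c0=-3, c1=399/32)
macro 6: S0 reads c0=-3 → after 2×micro: 3; S1 reads c0=-3 → after 1×micro: 1389/64 ⇒ (c0=3, c1=1389/64)
macro 7: S0 reads c0=3 → after 2×micro: -3; S1 reads c0=3 → after 1×micro: 3783/128 ⇒ (c0=-3, c1=3783/128)
macro 8: S0 reads c0=-3 → after 2×micro: 3; S1 reads c0=-3 → after 1×micro: 12117/256 ⇒ (c0=3, c1=12117/256)
macro 9: S0 reads c0=3 → after 2×micro: -3; S1 reads c0=3 → after 1×micro: 34815/512 ⇒ (c0=-3, c1=34815/512)

S1 state at macro-step 2 = 21/4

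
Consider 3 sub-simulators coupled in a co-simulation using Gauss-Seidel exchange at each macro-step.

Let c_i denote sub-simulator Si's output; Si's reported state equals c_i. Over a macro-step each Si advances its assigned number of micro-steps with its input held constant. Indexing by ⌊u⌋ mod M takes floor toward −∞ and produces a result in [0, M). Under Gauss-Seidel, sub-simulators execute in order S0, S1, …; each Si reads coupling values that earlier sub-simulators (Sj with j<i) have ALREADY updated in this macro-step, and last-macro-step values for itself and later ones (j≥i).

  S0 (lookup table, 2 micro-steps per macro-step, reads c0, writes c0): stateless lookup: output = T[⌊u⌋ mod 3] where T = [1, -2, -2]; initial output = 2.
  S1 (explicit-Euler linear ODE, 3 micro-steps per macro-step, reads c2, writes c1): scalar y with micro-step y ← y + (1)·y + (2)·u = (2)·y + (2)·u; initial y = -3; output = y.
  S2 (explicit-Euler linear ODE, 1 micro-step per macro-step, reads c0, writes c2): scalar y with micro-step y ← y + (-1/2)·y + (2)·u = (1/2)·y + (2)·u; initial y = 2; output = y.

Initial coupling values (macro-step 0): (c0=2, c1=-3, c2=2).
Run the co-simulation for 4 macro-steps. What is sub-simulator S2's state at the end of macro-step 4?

S2 state at macro-step 4 = -59/8

macro 1: S0 reads c0=2 → after 2×micro: -2; S1 reads c2=2 → after 3×micro: 4; S2 reads c0=-2 → after 1×micro: -3 ⇒ (c0=-2, c1=4, c2=-3)
macro 2: S0 reads c0=-2 → after 2×micro: -2; S1 reads c2=-3 → after 3×micro: -10; S2 reads c0=-2 → after 1×micro: -11/2 ⇒ (c0=-2, c1=-10, c2=-11/2)
macro 3: S0 reads c0=-2 → after 2×micro: -2; S1 reads c2=-11/2 → after 3×micro: -157; S2 reads c0=-2 → after 1×micro: -27/4 ⇒ (c0=-2, c1=-157, c2=-27/4)
macro 4: S0 reads c0=-2 → after 2×micro: -2; S1 reads c2=-27/4 → after 3×micro: -2701/2; S2 reads c0=-2 → after 1×micro: -59/8 ⇒ (c0=-2, c1=-2701/2, c2=-59/8)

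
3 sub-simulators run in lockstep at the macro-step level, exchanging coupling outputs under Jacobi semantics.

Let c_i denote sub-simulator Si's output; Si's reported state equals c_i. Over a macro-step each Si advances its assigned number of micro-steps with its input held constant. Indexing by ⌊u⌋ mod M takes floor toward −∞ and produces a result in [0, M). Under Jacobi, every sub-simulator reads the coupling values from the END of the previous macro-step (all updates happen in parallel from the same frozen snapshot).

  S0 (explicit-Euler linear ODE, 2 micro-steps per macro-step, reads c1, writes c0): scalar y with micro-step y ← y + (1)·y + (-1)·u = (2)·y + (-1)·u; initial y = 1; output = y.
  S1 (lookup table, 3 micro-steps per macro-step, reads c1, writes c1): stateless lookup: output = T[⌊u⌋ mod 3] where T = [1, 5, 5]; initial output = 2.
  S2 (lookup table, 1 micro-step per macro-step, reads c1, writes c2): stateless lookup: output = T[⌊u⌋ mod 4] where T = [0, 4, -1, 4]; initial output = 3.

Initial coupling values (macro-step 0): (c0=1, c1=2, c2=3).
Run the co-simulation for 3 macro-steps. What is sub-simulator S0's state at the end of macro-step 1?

S0 state at macro-step 1 = -2

macro 1: S0 reads c1=2 → after 2×micro: -2; S1 reads c1=2 → after 3×micro: 5; S2 reads c1=2 → after 1×micro: -1 ⇒ (c0=-2, c1=5, c2=-1)
macro 2: S0 reads c1=5 → after 2×micro: -23; S1 reads c1=5 → after 3×micro: 5; S2 reads c1=5 → after 1×micro: 4 ⇒ (c0=-23, c1=5, c2=4)
macro 3: S0 reads c1=5 → after 2×micro: -107; S1 reads c1=5 → after 3×micro: 5; S2 reads c1=5 → after 1×micro: 4 ⇒ (c0=-107, c1=5, c2=4)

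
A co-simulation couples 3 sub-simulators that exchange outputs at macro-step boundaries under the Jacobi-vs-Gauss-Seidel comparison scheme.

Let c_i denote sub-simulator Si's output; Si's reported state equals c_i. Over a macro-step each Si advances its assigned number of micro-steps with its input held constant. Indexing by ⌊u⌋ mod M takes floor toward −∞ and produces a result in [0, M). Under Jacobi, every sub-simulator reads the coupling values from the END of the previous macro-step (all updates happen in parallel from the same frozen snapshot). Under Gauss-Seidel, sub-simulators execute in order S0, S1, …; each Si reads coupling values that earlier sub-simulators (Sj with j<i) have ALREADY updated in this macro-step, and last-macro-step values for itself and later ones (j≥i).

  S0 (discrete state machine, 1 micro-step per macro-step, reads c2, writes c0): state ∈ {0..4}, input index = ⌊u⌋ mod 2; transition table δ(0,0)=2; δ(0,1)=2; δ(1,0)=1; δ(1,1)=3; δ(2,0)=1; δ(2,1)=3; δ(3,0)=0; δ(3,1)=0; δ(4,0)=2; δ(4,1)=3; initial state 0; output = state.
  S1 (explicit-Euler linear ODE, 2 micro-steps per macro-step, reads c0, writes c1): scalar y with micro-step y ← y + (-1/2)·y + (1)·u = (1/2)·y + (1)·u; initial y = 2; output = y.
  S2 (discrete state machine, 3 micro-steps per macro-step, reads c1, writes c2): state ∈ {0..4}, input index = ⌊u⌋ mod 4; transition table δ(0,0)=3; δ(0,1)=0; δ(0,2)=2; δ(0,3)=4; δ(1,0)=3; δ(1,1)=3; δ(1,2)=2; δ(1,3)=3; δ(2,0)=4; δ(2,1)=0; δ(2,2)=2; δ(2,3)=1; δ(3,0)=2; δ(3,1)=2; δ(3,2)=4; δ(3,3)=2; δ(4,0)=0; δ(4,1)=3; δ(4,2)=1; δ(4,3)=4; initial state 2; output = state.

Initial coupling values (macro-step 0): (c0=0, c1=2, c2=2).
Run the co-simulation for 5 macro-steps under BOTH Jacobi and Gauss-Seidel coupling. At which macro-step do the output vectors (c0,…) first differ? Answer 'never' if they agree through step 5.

first divergence at macro-step: 1

[Jacobi] macro 1: S0 reads c2=2 → after 1×micro: 2; S1 reads c0=0 → after 2×micro: 1/2; S2 reads c1=2 → after 3×micro: 2 ⇒ (c0=2, c1=1/2, c2=2)
[Jacobi] macro 2: S0 reads c2=2 → after 1×micro: 1; S1 reads c0=2 → after 2×micro: 25/8; S2 reads c1=1/2 → after 3×micro: 3 ⇒ (c0=1, c1=25/8, c2=3)
[Jacobi] macro 3: S0 reads c2=3 → after 1×micro: 3; S1 reads c0=1 → after 2×micro: 73/32; S2 reads c1=25/8 → after 3×micro: 3 ⇒ (c0=3, c1=73/32, c2=3)
[Jacobi] macro 4: S0 reads c2=3 → after 1×micro: 0; S1 reads c0=3 → after 2×micro: 649/128; S2 reads c1=73/32 → after 3×micro: 2 ⇒ (c0=0, c1=649/128, c2=2)
[Jacobi] macro 5: S0 reads c2=2 → after 1×micro: 2; S1 reads c0=0 → after 2×micro: 649/512; S2 reads c1=649/128 → after 3×micro: 0 ⇒ (c0=2, c1=649/512, c2=0)
[Gauss-Seidel] macro 1: S0 reads c2=2 → after 1×micro: 2; S1 reads c0=2 → after 2×micro: 7/2; S2 reads c1=7/2 → after 3×micro: 2 ⇒ (c0=2, c1=7/2, c2=2)
[Gauss-Seidel] macro 2: S0 reads c2=2 → after 1×micro: 1; S1 reads c0=1 → after 2×micro: 19/8; S2 reads c1=19/8 → after 3×micro: 2 ⇒ (c0=1, c1=19/8, c2=2)
[Gauss-Seidel] macro 3: S0 reads c2=2 → after 1×micro: 1; S1 reads c0=1 → after 2×micro: 67/32; S2 reads c1=67/32 → after 3×micro: 2 ⇒ (c0=1, c1=67/32, c2=2)
[Gauss-Seidel] macro 4: S0 reads c2=2 → after 1×micro: 1; S1 reads c0=1 → after 2×micro: 259/128; S2 reads c1=259/128 → after 3×micro: 2 ⇒ (c0=1, c1=259/128, c2=2)
[Gauss-Seidel] macro 5: S0 reads c2=2 → after 1×micro: 1; S1 reads c0=1 → after 2×micro: 1027/512; S2 reads c1=1027/512 → after 3×micro: 2 ⇒ (c0=1, c1=1027/512, c2=2)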